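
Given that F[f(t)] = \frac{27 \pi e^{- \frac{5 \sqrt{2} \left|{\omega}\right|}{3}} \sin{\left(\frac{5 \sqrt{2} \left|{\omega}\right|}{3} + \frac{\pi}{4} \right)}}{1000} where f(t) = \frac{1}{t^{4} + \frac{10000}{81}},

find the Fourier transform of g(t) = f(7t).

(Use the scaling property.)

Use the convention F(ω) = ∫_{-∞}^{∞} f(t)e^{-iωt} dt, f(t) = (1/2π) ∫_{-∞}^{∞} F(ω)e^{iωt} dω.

F[g](ω) = \frac{27 \pi e^{- \frac{5 \sqrt{2} \left|{\omega}\right|}{21}} \sin{\left(\frac{5 \sqrt{2} \left|{\omega}\right|}{21} + \frac{\pi}{4} \right)}}{7000}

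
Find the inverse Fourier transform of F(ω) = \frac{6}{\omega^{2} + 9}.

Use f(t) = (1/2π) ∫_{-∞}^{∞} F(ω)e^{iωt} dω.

f(t) = e^{- 3 \left|{t}\right|}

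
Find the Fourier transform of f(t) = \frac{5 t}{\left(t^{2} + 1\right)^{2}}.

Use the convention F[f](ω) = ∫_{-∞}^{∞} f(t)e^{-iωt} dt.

F(ω) = - \frac{5 i \pi \omega e^{- \left|{\omega}\right|}}{2}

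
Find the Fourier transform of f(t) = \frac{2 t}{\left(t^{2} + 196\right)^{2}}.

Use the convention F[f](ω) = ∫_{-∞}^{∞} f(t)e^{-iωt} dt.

F(ω) = - \frac{i \pi \omega e^{- 14 \left|{\omega}\right|}}{14}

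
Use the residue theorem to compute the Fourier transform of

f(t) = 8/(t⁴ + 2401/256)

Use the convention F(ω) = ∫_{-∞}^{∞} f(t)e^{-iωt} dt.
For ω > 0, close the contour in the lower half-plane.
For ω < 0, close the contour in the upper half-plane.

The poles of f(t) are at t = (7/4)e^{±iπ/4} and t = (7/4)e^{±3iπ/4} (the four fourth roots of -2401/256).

Let g(z) = f(z)e^{-iωz}; for large |z| the factor e^{-iωz} decays in the lower half-plane when ω > 0 and in the upper half-plane when ω < 0.

Case ω > 0 (lower half-plane, clockwise contour ⇒ F(ω) = -2πi·ΣRes):
  Res_{z = - \frac{7 \sqrt{2}}{8} - \frac{7 \sqrt{2} i}{8}} g(z) = \frac{64 \sqrt{2} \left(1 + i\right) e^{\frac{7 \sqrt{2} \omega \left(-1 + i\right)}{8}}}{343}
  Res_{z = \frac{7 \sqrt{2}}{8} - \frac{7 \sqrt{2} i}{8}} g(z) = \frac{64 \sqrt{2} \left(-1 + i\right) e^{- \frac{7 \sqrt{2} \omega \left(1 + i\right)}{8}}}{343}
  F(ω) = -2πi·ΣRes = \frac{128 \sqrt{2} \pi \left(\left(1 - i\right) e^{\frac{7 \sqrt{2} i \omega}{4}} + 1 + i\right) e^{- \frac{7 \sqrt{2} \omega \left(1 + i\right)}{8}}}{343} = \frac{512 \pi e^{- \frac{7 \sqrt{2} \omega}{8}} \sin{\left(\frac{7 \sqrt{2} \omega}{8} + \frac{\pi}{4} \right)}}{343}

Case ω < 0 (upper half-plane, counterclockwise contour ⇒ F(ω) = +2πi·ΣRes):
  Res_{z = \frac{7 \sqrt{2}}{8} + \frac{7 \sqrt{2} i}{8}} g(z) = - \frac{64 \sqrt{2} \left(1 + i\right) e^{\frac{7 \sqrt{2} \omega \left(1 - i\right)}{8}}}{343}
  Res_{z = - \frac{7 \sqrt{2}}{8} + \frac{7 \sqrt{2} i}{8}} g(z) = \frac{64 \sqrt{2} \left(1 - i\right) e^{\frac{7 \sqrt{2} \omega \left(1 + i\right)}{8}}}{343}
  F(ω) = 2πi·ΣRes = - \frac{128 \sqrt{2} i \pi \left(\left(1 + i\right) e^{\frac{7 \sqrt{2} \omega \left(1 - i\right)}{8}} - \left(1 - i\right) e^{\frac{7 \sqrt{2} \omega \left(1 + i\right)}{8}}\right)}{343} = \frac{512 \pi e^{\frac{7 \sqrt{2} \omega}{8}} \cos{\left(\frac{7 \sqrt{2} \omega}{8} + \frac{\pi}{4} \right)}}{343}

Both cases combine into a single formula in |ω|:

F(ω) = \frac{512 \pi e^{- \frac{7 \sqrt{2} \left|{\omega}\right|}{8}} \sin{\left(\frac{7 \sqrt{2} \left|{\omega}\right|}{8} + \frac{\pi}{4} \right)}}{343}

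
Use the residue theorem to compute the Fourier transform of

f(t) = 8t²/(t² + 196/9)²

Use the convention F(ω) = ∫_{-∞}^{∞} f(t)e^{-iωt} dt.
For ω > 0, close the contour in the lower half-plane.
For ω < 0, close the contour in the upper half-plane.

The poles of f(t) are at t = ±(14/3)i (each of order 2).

Let g(z) = f(z)e^{-iωz}; for large |z| the factor e^{-iωz} decays in the lower half-plane when ω > 0 and in the upper half-plane when ω < 0.

Case ω > 0 (lower half-plane, clockwise contour ⇒ F(ω) = -2πi·ΣRes):
  Res_{z = - \frac{14 i}{3}} g(z) = \frac{i \left(3 - 14 \omega\right) e^{- \frac{14 \omega}{3}}}{7} (pole of order 2)
  F(ω) = -2πi·ΣRes = \frac{2 \pi \left(3 - 14 \omega\right) e^{- \frac{14 \omega}{3}}}{7}

Case ω < 0 (upper half-plane, counterclockwise contour ⇒ F(ω) = +2πi·ΣRes):
  Res_{z = \frac{14 i}{3}} g(z) = \frac{i \left(- 14 \omega - 3\right) e^{\frac{14 \omega}{3}}}{7} (pole of order 2)
  F(ω) = 2πi·ΣRes = \frac{2 \pi \left(14 \omega + 3\right) e^{\frac{14 \omega}{3}}}{7}

Both cases combine into a single formula in |ω|:

F(ω) = \frac{2 \pi \left(3 - 14 \left|{\omega}\right|\right) e^{- \frac{14 \left|{\omega}\right|}{3}}}{7}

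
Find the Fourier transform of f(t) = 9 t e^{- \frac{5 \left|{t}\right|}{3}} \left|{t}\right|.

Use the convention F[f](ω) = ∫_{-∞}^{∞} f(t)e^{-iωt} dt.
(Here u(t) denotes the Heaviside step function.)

F(ω) = \frac{8748 i \omega \left(3 \omega^{2} - 25\right)}{\left(9 \omega^{2} + 25\right)^{3}}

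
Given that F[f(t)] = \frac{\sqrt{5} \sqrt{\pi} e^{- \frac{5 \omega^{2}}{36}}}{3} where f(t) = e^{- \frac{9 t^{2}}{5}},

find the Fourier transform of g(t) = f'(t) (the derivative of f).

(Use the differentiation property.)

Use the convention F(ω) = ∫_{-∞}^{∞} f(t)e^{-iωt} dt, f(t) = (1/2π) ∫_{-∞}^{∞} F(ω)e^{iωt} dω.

F[g](ω) = \frac{\sqrt{5} i \sqrt{\pi} \omega e^{- \frac{5 \omega^{2}}{36}}}{3}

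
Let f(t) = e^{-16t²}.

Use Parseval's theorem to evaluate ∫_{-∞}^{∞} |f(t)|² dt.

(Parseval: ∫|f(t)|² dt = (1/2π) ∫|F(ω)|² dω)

∫|f(t)|² dt = \frac{\sqrt{2} \sqrt{\pi}}{8}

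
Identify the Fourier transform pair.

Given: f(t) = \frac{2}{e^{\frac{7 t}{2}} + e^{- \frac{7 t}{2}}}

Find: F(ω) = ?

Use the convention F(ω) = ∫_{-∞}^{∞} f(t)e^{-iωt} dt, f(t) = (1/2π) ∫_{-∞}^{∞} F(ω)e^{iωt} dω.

F(ω) = \frac{2 \pi}{7 \cosh{\left(\frac{\pi \omega}{7} \right)}}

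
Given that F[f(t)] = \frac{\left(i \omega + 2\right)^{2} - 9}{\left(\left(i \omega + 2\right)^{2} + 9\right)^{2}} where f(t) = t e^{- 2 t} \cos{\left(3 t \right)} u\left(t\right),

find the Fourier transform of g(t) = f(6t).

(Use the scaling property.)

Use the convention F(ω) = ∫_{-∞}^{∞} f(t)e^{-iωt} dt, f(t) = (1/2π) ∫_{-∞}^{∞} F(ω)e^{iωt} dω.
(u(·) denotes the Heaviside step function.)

F[g](ω) = \frac{6 \left(\left(i \omega + 12\right)^{2} - 324\right)}{\left(\left(i \omega + 12\right)^{2} + 324\right)^{2}}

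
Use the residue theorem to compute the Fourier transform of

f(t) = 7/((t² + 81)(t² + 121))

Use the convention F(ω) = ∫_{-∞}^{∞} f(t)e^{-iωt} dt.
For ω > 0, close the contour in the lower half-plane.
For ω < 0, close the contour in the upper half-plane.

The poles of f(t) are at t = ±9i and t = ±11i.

Let g(z) = f(z)e^{-iωz}; for large |z| the factor e^{-iωz} decays in the lower half-plane when ω > 0 and in the upper half-plane when ω < 0.

Case ω > 0 (lower half-plane, clockwise contour ⇒ F(ω) = -2πi·ΣRes):
  Res_{z = - 9 i} g(z) = \frac{7 i e^{- 9 \omega}}{720}
  Res_{z = - 11 i} g(z) = - \frac{7 i e^{- 11 \omega}}{880}
  F(ω) = -2πi·ΣRes = \frac{7 \pi \left(11 e^{2 \omega} - 9\right) e^{- 11 \omega}}{3960}

Case ω < 0 (upper half-plane, counterclockwise contour ⇒ F(ω) = +2πi·ΣRes):
  Res_{z = 9 i} g(z) = - \frac{7 i e^{9 \omega}}{720}
  Res_{z = 11 i} g(z) = \frac{7 i e^{11 \omega}}{880}
  F(ω) = 2πi·ΣRes = \frac{7 \pi \left(11 - 9 e^{2 \omega}\right) e^{9 \omega}}{3960}

Both cases combine into a single formula in |ω|:

F(ω) = \frac{7 \pi \left(11 e^{2 \left|{\omega}\right|} - 9\right) e^{- 11 \left|{\omega}\right|}}{3960}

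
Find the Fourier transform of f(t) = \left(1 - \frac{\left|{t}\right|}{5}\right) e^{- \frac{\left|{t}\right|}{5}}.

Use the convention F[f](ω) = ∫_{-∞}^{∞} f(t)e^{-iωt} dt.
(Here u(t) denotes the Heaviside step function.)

F(ω) = \frac{500 \omega^{2}}{\left(25 \omega^{2} + 1\right)^{2}}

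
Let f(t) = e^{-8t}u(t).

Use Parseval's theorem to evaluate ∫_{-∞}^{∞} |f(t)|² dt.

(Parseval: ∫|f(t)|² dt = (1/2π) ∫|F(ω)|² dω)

∫|f(t)|² dt = \frac{1}{16}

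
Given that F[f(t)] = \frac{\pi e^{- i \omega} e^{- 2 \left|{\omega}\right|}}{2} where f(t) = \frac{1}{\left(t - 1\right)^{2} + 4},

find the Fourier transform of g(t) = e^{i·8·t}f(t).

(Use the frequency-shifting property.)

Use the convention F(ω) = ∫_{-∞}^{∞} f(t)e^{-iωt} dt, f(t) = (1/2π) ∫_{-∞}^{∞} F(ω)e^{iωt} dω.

F[g](ω) = \frac{\pi e^{- i \left(\omega - 8\right) - 2 \left|{\omega - 8}\right|}}{2}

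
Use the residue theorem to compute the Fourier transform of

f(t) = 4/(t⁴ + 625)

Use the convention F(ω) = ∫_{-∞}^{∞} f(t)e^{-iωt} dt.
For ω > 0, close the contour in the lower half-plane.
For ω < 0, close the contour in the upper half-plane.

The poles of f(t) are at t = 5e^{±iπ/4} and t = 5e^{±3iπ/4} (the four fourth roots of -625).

Let g(z) = f(z)e^{-iωz}; for large |z| the factor e^{-iωz} decays in the lower half-plane when ω > 0 and in the upper half-plane when ω < 0.

Case ω > 0 (lower half-plane, clockwise contour ⇒ F(ω) = -2πi·ΣRes):
  Res_{z = - \frac{5 \sqrt{2}}{2} - \frac{5 \sqrt{2} i}{2}} g(z) = \frac{\sqrt{2} i \left(1 - i\right) e^{\frac{5 \sqrt{2} \omega \left(-1 + i\right)}{2}}}{250}
  Res_{z = \frac{5 \sqrt{2}}{2} - \frac{5 \sqrt{2} i}{2}} g(z) = \frac{\sqrt{2} i \left(1 + i\right) e^{- \frac{5 \sqrt{2} \omega \left(1 + i\right)}{2}}}{250}
  F(ω) = -2πi·ΣRes = \frac{\sqrt{2} \pi \left(\left(1 - i\right) e^{5 \sqrt{2} i \omega} + 1 + i\right) e^{- \frac{5 \sqrt{2} \omega \left(1 + i\right)}{2}}}{125} = \frac{4 \pi e^{- \frac{5 \sqrt{2} \omega}{2}} \sin{\left(\frac{5 \sqrt{2} \omega}{2} + \frac{\pi}{4} \right)}}{125}

Case ω < 0 (upper half-plane, counterclockwise contour ⇒ F(ω) = +2πi·ΣRes):
  Res_{z = \frac{5 \sqrt{2}}{2} + \frac{5 \sqrt{2} i}{2}} g(z) = \frac{\sqrt{2} i \left(-1 + i\right) e^{\frac{5 \sqrt{2} \omega \left(1 - i\right)}{2}}}{250}
  Res_{z = - \frac{5 \sqrt{2}}{2} + \frac{5 \sqrt{2} i}{2}} g(z) = \frac{\sqrt{2} \left(1 - i\right) e^{\frac{5 \sqrt{2} \omega \left(1 + i\right)}{2}}}{250}
  F(ω) = 2πi·ΣRes = - \frac{\sqrt{2} i \pi \left(i \left(1 - i\right) e^{\frac{5 \sqrt{2} \omega \left(1 - i\right)}{2}} - \left(1 - i\right) e^{\frac{5 \sqrt{2} \omega \left(1 + i\right)}{2}}\right)}{125} = \frac{4 \pi e^{\frac{5 \sqrt{2} \omega}{2}} \cos{\left(\frac{5 \sqrt{2} \omega}{2} + \frac{\pi}{4} \right)}}{125}

Both cases combine into a single formula in |ω|:

F(ω) = \frac{4 \pi e^{- \frac{5 \sqrt{2} \left|{\omega}\right|}{2}} \sin{\left(\frac{5 \sqrt{2} \left|{\omega}\right|}{2} + \frac{\pi}{4} \right)}}{125}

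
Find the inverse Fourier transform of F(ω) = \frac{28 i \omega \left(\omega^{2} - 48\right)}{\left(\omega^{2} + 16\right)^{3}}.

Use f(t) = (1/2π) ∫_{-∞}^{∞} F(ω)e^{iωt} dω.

f(t) = 7 t e^{- 4 \left|{t}\right|} \left|{t}\right|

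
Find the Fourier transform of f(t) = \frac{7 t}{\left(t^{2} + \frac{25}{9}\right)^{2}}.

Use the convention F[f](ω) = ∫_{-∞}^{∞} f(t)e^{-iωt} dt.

F(ω) = - \frac{21 i \pi \omega e^{- \frac{5 \left|{\omega}\right|}{3}}}{10}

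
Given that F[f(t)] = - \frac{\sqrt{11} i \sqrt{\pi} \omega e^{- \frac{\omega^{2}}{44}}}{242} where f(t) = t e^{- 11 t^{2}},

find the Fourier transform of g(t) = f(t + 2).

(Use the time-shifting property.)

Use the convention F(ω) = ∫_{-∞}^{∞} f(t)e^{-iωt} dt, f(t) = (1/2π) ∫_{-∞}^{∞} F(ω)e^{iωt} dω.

F[g](ω) = - \frac{\sqrt{11} i \sqrt{\pi} \omega e^{- \frac{\omega \left(\omega - 88 i\right)}{44}}}{242}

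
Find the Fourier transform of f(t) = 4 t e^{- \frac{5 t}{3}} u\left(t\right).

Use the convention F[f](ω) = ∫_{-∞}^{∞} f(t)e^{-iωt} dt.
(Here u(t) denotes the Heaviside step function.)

F(ω) = \frac{36}{\left(3 i \omega + 5\right)^{2}}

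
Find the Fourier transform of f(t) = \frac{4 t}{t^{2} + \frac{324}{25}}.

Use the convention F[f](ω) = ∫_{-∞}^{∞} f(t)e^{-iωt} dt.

F(ω) = - 4 i \pi e^{- \frac{18 \left|{\omega}\right|}{5}} \operatorname{sign}{\left(\omega \right)}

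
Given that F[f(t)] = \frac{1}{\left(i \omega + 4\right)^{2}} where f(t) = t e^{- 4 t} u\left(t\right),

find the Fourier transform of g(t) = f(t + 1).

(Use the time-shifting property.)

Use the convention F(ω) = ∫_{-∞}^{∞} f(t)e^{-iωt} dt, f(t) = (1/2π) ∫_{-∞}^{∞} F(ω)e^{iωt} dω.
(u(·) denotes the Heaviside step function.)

F[g](ω) = \frac{e^{i \omega}}{\left(i \omega + 4\right)^{2}}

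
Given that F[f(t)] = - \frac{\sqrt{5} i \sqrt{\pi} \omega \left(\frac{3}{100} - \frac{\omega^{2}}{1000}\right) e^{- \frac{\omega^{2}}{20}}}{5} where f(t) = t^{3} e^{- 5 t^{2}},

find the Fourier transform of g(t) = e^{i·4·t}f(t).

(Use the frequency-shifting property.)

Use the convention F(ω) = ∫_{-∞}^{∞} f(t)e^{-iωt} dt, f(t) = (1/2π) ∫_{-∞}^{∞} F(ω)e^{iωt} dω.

F[g](ω) = \frac{\sqrt{5} i \sqrt{\pi} \left(\omega - 4\right) \left(\left(\omega - 4\right)^{2} - 30\right) e^{- \frac{\left(\omega - 4\right)^{2}}{20}}}{5000}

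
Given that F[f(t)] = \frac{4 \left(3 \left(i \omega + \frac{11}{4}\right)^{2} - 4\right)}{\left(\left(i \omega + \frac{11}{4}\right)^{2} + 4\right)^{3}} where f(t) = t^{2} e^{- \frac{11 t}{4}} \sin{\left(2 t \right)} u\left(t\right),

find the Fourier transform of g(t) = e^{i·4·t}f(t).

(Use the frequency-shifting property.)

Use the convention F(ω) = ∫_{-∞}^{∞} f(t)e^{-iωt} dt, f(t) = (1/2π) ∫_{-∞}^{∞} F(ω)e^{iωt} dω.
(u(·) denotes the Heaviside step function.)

F[g](ω) = \frac{1024 \left(3 \left(4 i \left(\omega - 4\right) + 11\right)^{2} - 64\right)}{\left(\left(4 i \left(\omega - 4\right) + 11\right)^{2} + 64\right)^{3}}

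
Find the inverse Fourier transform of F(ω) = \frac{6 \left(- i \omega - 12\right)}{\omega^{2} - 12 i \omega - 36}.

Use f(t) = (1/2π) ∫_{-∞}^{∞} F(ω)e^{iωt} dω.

f(t) = 6 \left(6 t + 1\right) e^{- 6 t} u\left(t\right)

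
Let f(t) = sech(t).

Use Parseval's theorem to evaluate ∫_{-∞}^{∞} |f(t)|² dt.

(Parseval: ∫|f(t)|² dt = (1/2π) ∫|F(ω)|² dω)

∫|f(t)|² dt = 2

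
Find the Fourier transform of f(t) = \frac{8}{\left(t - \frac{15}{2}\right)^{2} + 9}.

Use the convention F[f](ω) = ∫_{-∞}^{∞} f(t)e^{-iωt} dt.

F(ω) = \frac{8 \pi e^{- \frac{15 i \omega}{2} - 3 \left|{\omega}\right|}}{3}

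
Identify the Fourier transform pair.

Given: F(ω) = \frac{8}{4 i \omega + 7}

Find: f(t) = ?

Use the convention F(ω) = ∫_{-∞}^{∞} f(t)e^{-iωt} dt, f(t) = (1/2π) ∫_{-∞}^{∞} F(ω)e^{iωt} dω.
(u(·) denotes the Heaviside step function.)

f(t) = 2 e^{- \frac{7 t}{4}} u\left(t\right)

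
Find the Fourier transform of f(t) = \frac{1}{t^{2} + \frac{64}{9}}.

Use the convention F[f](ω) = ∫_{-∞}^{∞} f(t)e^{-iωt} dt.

F(ω) = \frac{3 \pi e^{- \frac{8 \left|{\omega}\right|}{3}}}{8}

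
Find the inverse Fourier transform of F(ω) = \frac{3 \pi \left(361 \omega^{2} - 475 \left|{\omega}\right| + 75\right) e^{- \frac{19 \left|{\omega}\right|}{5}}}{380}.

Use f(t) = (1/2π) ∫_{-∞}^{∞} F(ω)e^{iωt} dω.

f(t) = \frac{6 t^{4}}{\left(t^{2} + \frac{361}{25}\right)^{3}}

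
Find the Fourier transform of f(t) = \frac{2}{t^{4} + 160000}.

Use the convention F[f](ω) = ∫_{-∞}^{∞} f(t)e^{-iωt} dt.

F(ω) = \frac{\pi e^{- 10 \sqrt{2} \left|{\omega}\right|} \sin{\left(10 \sqrt{2} \left|{\omega}\right| + \frac{\pi}{4} \right)}}{4000}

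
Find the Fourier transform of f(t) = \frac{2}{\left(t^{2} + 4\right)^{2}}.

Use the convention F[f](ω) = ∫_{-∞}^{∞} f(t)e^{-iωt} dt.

F(ω) = \frac{\pi \left(2 \left|{\omega}\right| + 1\right) e^{- 2 \left|{\omega}\right|}}{8}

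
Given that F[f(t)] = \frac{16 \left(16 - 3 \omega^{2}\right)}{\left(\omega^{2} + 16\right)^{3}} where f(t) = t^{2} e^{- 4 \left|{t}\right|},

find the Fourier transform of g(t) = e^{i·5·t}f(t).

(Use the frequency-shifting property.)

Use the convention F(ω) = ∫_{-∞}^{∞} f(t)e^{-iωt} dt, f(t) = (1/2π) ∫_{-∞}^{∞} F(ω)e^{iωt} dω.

F[g](ω) = \frac{16 \left(16 - 3 \left(\omega - 5\right)^{2}\right)}{\left(\left(\omega - 5\right)^{2} + 16\right)^{3}}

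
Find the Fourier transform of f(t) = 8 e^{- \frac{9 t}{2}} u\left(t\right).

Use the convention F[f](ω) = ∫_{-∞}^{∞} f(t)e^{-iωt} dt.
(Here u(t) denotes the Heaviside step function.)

F(ω) = \frac{16}{2 i \omega + 9}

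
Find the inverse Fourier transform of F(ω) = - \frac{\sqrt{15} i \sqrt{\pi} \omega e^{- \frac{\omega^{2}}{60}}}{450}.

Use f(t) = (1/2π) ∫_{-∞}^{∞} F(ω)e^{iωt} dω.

f(t) = t e^{- 15 t^{2}}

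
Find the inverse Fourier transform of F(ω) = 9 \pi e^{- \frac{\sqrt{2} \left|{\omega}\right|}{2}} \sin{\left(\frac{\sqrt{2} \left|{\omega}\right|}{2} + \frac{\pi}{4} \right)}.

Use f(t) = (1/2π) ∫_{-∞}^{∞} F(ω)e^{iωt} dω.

f(t) = \frac{9}{t^{4} + 1}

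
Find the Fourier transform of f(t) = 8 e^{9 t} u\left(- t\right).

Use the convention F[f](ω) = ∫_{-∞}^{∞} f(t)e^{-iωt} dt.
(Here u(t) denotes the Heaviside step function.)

F(ω) = - \frac{8}{i \omega - 9}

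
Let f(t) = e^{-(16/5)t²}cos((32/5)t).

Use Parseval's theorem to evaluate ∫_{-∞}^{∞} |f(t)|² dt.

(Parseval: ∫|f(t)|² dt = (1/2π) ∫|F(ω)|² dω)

∫|f(t)|² dt = \frac{\sqrt{10} \sqrt{\pi} \left(1 + e^{\frac{32}{5}}\right)}{16 e^{\frac{32}{5}}}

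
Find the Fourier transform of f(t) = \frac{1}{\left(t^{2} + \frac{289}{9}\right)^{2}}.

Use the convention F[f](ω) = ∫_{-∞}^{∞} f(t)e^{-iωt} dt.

F(ω) = \frac{9 \pi \left(17 \left|{\omega}\right| + 3\right) e^{- \frac{17 \left|{\omega}\right|}{3}}}{9826}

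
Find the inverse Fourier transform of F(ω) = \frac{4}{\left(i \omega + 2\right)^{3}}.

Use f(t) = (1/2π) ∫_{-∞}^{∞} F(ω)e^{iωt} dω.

f(t) = 2 t^{2} e^{- 2 t} u\left(t\right)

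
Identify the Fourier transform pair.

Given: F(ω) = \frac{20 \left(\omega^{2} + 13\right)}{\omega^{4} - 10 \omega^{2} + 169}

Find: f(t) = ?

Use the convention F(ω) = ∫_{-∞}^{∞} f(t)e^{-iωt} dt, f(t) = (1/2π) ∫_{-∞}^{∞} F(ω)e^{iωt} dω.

f(t) = 5 e^{- 2 \left|{t}\right|} \cos{\left(3 t \right)}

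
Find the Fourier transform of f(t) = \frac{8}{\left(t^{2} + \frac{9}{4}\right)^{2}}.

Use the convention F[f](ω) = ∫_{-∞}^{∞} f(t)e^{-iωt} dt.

F(ω) = \frac{16 \pi \left(3 \left|{\omega}\right| + 2\right) e^{- \frac{3 \left|{\omega}\right|}{2}}}{27}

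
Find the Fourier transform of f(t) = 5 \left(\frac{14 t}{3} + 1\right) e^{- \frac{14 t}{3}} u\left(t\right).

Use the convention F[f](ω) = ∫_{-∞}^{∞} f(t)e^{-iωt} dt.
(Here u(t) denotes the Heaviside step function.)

F(ω) = \frac{15 \left(- 3 i \omega - 28\right)}{9 \omega^{2} - 84 i \omega - 196}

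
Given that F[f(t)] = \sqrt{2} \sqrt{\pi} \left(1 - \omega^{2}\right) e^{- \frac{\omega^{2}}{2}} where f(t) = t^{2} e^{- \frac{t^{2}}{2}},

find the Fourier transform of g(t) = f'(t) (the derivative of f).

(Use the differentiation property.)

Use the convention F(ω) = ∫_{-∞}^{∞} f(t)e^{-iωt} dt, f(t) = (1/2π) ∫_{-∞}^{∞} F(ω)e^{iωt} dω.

F[g](ω) = \sqrt{2} i \sqrt{\pi} \omega \left(1 - \omega^{2}\right) e^{- \frac{\omega^{2}}{2}}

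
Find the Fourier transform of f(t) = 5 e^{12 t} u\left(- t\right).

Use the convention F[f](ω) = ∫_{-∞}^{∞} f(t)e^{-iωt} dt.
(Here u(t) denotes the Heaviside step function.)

F(ω) = - \frac{5}{i \omega - 12}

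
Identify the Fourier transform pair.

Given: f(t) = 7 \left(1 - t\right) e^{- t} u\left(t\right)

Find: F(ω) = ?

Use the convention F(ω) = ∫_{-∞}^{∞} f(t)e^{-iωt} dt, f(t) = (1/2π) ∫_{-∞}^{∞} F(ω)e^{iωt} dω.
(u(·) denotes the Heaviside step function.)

F(ω) = \frac{7 i \omega}{- \omega^{2} + 2 i \omega + 1}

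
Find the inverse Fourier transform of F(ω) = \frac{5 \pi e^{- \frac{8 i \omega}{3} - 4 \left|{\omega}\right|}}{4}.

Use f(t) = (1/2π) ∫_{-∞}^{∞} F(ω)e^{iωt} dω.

f(t) = \frac{5}{\left(t - \frac{8}{3}\right)^{2} + 16}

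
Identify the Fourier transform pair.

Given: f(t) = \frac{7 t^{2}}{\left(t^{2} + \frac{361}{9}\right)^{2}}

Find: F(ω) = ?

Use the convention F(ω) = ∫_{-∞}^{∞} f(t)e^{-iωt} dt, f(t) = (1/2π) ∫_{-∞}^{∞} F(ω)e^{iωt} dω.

F(ω) = \frac{7 \pi \left(3 - 19 \left|{\omega}\right|\right) e^{- \frac{19 \left|{\omega}\right|}{3}}}{38}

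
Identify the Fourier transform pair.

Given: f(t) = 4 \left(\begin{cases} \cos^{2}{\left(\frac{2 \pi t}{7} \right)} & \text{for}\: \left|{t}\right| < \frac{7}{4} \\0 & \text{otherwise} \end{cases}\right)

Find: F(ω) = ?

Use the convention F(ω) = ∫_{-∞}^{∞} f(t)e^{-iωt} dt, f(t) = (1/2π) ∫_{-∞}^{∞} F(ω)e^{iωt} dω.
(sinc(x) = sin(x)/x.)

F(ω) = - \frac{112 \pi^{2} \operatorname{sinc}{\left(\frac{7 \omega}{4} \right)}}{49 \omega^{2} - 16 \pi^{2}}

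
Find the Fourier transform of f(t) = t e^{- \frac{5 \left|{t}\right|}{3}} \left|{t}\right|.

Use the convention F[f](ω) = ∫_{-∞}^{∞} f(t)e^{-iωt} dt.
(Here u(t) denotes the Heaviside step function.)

F(ω) = \frac{972 i \omega \left(3 \omega^{2} - 25\right)}{\left(9 \omega^{2} + 25\right)^{3}}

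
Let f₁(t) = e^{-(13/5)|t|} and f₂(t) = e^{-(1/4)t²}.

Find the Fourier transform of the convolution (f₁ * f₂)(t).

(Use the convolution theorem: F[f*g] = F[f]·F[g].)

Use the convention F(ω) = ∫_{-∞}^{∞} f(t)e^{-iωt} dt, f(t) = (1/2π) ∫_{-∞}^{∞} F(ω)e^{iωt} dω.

F[f₁*f₂](ω) = \frac{260 \sqrt{\pi} e^{- \omega^{2}}}{25 \omega^{2} + 169}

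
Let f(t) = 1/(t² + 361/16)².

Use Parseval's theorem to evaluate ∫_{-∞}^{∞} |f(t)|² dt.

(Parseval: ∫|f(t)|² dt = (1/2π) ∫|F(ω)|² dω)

∫|f(t)|² dt = \frac{5120 \pi}{893871739}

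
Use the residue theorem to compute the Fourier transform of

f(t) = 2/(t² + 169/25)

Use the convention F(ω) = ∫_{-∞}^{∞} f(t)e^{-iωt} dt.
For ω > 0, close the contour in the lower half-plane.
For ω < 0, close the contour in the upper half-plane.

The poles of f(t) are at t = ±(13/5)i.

Let g(z) = f(z)e^{-iωz}; for large |z| the factor e^{-iωz} decays in the lower half-plane when ω > 0 and in the upper half-plane when ω < 0.

Case ω > 0 (lower half-plane, clockwise contour ⇒ F(ω) = -2πi·ΣRes):
  Res_{z = - \frac{13 i}{5}} g(z) = \frac{5 i e^{- \frac{13 \omega}{5}}}{13}
  F(ω) = -2πi·ΣRes = \frac{10 \pi e^{- \frac{13 \omega}{5}}}{13}

Case ω < 0 (upper half-plane, counterclockwise contour ⇒ F(ω) = +2πi·ΣRes):
  Res_{z = \frac{13 i}{5}} g(z) = - \frac{5 i e^{\frac{13 \omega}{5}}}{13}
  F(ω) = 2πi·ΣRes = \frac{10 \pi e^{\frac{13 \omega}{5}}}{13}

Both cases combine into a single formula in |ω|:

F(ω) = \frac{10 \pi e^{- \frac{13 \left|{\omega}\right|}{5}}}{13}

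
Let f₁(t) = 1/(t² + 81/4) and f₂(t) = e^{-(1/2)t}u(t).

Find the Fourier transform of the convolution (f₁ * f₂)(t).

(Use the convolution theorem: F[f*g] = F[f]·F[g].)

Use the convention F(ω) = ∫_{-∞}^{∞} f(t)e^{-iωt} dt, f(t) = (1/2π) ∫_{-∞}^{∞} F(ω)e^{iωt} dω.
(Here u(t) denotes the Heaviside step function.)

F[f₁*f₂](ω) = \frac{4 \pi e^{- \frac{9 \left|{\omega}\right|}{2}}}{9 \left(2 i \omega + 1\right)}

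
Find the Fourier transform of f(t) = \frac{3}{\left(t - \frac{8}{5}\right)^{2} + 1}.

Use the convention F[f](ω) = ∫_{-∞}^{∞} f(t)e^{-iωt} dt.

F(ω) = 3 \pi e^{- \frac{8 i \omega}{5} - \left|{\omega}\right|}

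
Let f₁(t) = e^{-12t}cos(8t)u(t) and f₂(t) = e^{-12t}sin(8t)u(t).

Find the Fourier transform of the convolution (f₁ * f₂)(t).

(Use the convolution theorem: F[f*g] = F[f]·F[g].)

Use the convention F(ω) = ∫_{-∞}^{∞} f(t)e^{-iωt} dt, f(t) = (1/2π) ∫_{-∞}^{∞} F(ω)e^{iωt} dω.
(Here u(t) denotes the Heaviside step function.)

F[f₁*f₂](ω) = \frac{8 \left(i \omega + 12\right)}{\left(\left(i \omega + 12\right)^{2} + 64\right)^{2}}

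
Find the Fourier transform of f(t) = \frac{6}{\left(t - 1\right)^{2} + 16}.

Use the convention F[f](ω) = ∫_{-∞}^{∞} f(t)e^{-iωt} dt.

F(ω) = \frac{3 \pi e^{- i \omega - 4 \left|{\omega}\right|}}{2}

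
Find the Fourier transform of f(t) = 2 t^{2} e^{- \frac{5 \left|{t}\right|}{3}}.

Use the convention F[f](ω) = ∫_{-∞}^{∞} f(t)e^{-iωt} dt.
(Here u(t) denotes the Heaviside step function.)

F(ω) = \frac{1080 \left(25 - 27 \omega^{2}\right)}{\left(9 \omega^{2} + 25\right)^{3}}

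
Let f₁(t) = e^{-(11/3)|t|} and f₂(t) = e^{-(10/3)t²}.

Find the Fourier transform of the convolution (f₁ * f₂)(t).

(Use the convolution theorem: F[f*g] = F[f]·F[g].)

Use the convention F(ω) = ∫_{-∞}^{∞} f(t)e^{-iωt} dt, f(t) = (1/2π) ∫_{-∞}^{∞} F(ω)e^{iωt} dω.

F[f₁*f₂](ω) = \frac{33 \sqrt{30} \sqrt{\pi} e^{- \frac{3 \omega^{2}}{40}}}{5 \left(9 \omega^{2} + 121\right)}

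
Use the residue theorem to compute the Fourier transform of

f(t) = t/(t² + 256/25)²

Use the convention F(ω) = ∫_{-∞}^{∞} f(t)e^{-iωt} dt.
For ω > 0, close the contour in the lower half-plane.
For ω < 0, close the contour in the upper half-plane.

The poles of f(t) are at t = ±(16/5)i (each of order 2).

Let g(z) = f(z)e^{-iωz}; for large |z| the factor e^{-iωz} decays in the lower half-plane when ω > 0 and in the upper half-plane when ω < 0.

Case ω > 0 (lower half-plane, clockwise contour ⇒ F(ω) = -2πi·ΣRes):
  Res_{z = - \frac{16 i}{5}} g(z) = \frac{5 \omega e^{- \frac{16 \omega}{5}}}{64} (pole of order 2)
  F(ω) = -2πi·ΣRes = - \frac{5 i \pi \omega e^{- \frac{16 \omega}{5}}}{32}

Case ω < 0 (upper half-plane, counterclockwise contour ⇒ F(ω) = +2πi·ΣRes):
  Res_{z = \frac{16 i}{5}} g(z) = - \frac{5 \omega e^{\frac{16 \omega}{5}}}{64} (pole of order 2)
  F(ω) = 2πi·ΣRes = - \frac{5 i \pi \omega e^{\frac{16 \omega}{5}}}{32}

Both cases combine into a single formula in |ω|:

F(ω) = - \frac{5 i \pi \omega e^{- \frac{16 \left|{\omega}\right|}{5}}}{32}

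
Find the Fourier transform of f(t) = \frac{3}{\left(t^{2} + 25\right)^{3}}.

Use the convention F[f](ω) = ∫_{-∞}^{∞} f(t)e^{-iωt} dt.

F(ω) = \frac{3 \pi \left(25 \omega^{2} + 15 \left|{\omega}\right| + 3\right) e^{- 5 \left|{\omega}\right|}}{25000}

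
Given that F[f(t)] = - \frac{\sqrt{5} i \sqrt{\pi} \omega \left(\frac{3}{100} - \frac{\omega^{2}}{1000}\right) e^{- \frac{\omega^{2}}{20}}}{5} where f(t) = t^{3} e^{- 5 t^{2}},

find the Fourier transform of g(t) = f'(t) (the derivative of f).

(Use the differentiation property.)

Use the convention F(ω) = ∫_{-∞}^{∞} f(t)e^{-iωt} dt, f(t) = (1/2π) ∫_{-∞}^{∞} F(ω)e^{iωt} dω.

F[g](ω) = \frac{\sqrt{5} \sqrt{\pi} \omega^{2} \left(30 - \omega^{2}\right) e^{- \frac{\omega^{2}}{20}}}{5000}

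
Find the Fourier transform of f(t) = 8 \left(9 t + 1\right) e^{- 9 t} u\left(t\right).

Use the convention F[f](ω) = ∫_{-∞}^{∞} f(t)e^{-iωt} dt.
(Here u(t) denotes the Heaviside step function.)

F(ω) = \frac{8 \left(- i \omega - 18\right)}{\omega^{2} - 18 i \omega - 81}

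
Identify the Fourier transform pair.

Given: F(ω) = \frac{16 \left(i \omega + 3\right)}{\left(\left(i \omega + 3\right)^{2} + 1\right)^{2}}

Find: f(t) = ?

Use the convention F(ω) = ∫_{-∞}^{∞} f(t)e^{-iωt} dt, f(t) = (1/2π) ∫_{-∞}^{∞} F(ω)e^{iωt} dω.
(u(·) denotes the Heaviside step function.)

f(t) = 8 t e^{- 3 t} \sin{\left(t \right)} u\left(t\right)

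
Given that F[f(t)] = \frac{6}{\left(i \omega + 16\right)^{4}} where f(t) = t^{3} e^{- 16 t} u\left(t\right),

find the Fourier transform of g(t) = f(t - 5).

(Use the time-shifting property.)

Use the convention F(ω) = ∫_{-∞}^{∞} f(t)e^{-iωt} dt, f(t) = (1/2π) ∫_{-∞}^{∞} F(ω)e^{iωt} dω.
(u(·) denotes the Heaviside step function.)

F[g](ω) = \frac{6 e^{- 5 i \omega}}{\left(i \omega + 16\right)^{4}}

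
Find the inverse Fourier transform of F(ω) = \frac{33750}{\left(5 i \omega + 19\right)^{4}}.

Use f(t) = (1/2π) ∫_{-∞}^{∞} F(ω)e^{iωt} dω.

f(t) = 9 t^{3} e^{- \frac{19 t}{5}} u\left(t\right)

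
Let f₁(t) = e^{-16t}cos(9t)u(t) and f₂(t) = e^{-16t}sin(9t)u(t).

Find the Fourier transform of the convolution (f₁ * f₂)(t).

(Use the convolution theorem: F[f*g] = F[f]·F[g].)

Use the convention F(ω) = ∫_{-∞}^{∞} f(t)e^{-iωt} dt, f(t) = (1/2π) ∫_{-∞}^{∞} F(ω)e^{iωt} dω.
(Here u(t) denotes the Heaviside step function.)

F[f₁*f₂](ω) = \frac{9 \left(i \omega + 16\right)}{\left(\left(i \omega + 16\right)^{2} + 81\right)^{2}}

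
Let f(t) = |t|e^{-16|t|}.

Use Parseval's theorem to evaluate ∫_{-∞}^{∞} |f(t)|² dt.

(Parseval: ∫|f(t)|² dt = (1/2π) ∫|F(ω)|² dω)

∫|f(t)|² dt = \frac{1}{8192}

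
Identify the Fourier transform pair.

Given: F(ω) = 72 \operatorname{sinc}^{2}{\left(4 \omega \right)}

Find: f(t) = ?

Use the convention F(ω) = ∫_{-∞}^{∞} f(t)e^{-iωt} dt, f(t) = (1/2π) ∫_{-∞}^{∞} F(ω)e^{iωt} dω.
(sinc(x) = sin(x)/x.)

f(t) = 9 \left(\begin{cases} 1 - \frac{\left|{t}\right|}{8} & \text{for}\: \left|{t}\right| < 8 \\0 & \text{otherwise} \end{cases}\right)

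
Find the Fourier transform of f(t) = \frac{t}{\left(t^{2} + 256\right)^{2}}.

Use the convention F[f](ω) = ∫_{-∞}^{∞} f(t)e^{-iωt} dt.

F(ω) = - \frac{i \pi \omega e^{- 16 \left|{\omega}\right|}}{32}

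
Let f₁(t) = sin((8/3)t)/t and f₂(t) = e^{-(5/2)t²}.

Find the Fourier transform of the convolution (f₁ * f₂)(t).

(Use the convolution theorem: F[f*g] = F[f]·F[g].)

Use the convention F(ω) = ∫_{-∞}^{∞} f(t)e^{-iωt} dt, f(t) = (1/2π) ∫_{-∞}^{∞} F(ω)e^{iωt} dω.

F[f₁*f₂](ω) = \begin{cases} \frac{\sqrt{10} \pi^{\frac{3}{2}} e^{- \frac{\omega^{2}}{10}}}{5} & \text{for}\: \omega > - \frac{8}{3} \wedge \omega < \frac{8}{3} \\0 & \text{otherwise} \end{cases}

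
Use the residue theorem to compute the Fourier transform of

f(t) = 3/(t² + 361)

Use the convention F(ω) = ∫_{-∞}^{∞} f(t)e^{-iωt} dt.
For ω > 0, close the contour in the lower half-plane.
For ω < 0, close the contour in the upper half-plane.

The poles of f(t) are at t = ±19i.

Let g(z) = f(z)e^{-iωz}; for large |z| the factor e^{-iωz} decays in the lower half-plane when ω > 0 and in the upper half-plane when ω < 0.

Case ω > 0 (lower half-plane, clockwise contour ⇒ F(ω) = -2πi·ΣRes):
  Res_{z = - 19 i} g(z) = \frac{3 i e^{- 19 \omega}}{38}
  F(ω) = -2πi·ΣRes = \frac{3 \pi e^{- 19 \omega}}{19}

Case ω < 0 (upper half-plane, counterclockwise contour ⇒ F(ω) = +2πi·ΣRes):
  Res_{z = 19 i} g(z) = - \frac{3 i e^{19 \omega}}{38}
  F(ω) = 2πi·ΣRes = \frac{3 \pi e^{19 \omega}}{19}

Both cases combine into a single formula in |ω|:

F(ω) = \frac{3 \pi e^{- 19 \left|{\omega}\right|}}{19}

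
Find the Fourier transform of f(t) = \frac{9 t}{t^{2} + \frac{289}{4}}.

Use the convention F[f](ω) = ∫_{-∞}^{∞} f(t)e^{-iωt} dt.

F(ω) = - 9 i \pi e^{- \frac{17 \left|{\omega}\right|}{2}} \operatorname{sign}{\left(\omega \right)}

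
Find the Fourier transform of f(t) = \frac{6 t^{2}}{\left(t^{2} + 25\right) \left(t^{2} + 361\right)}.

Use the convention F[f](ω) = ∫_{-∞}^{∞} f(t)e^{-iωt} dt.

F(ω) = \frac{\pi \left(19 - 5 e^{14 \left|{\omega}\right|}\right) e^{- 19 \left|{\omega}\right|}}{56}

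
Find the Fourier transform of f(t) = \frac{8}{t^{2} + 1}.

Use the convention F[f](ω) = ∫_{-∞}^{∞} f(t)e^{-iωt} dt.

F(ω) = 8 \pi e^{- \left|{\omega}\right|}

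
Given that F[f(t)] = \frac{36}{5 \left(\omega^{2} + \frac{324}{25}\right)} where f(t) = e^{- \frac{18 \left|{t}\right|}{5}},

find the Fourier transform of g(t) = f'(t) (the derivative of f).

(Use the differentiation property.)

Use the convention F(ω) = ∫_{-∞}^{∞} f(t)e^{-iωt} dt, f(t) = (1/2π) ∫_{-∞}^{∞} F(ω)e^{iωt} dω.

F[g](ω) = \frac{180 i \omega}{25 \omega^{2} + 324}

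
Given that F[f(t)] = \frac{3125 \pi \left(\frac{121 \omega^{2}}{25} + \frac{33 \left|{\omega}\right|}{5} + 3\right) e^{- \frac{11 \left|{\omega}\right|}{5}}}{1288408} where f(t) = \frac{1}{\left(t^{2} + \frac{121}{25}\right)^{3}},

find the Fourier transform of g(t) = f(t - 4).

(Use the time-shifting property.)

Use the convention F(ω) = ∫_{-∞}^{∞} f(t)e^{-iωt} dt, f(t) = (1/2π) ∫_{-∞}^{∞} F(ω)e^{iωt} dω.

F[g](ω) = \frac{125 \pi \left(121 \omega^{2} + 165 \left|{\omega}\right| + 75\right) e^{- 4 i \omega - \frac{11 \left|{\omega}\right|}{5}}}{1288408}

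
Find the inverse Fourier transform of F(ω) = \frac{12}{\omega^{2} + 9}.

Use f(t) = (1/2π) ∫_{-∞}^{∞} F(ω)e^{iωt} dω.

f(t) = 2 e^{- 3 \left|{t}\right|}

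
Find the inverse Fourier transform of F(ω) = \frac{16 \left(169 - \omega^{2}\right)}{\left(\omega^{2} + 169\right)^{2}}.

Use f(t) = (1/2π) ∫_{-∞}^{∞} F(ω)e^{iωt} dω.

f(t) = 8 e^{- 13 \left|{t}\right|} \left|{t}\right|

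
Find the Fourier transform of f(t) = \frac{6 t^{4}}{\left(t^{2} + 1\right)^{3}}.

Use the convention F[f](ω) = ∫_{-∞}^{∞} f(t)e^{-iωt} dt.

F(ω) = \frac{3 \pi \left(\omega^{2} - 5 \left|{\omega}\right| + 3\right) e^{- \left|{\omega}\right|}}{4}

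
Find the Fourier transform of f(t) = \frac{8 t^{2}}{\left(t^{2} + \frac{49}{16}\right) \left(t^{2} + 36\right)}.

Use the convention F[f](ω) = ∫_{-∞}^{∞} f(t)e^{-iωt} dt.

F(ω) = \frac{768 \pi e^{- 6 \left|{\omega}\right|}}{527} - \frac{224 \pi e^{- \frac{7 \left|{\omega}\right|}{4}}}{527}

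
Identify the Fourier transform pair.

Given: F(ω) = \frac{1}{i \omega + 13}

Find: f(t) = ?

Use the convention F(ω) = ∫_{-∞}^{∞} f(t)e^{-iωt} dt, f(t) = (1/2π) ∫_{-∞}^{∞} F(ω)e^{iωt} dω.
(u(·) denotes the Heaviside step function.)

f(t) = e^{- 13 t} u\left(t\right)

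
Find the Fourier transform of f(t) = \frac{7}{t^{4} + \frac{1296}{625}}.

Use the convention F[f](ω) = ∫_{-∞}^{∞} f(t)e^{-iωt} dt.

F(ω) = \frac{875 \pi e^{- \frac{3 \sqrt{2} \left|{\omega}\right|}{5}} \sin{\left(\frac{3 \sqrt{2} \left|{\omega}\right|}{5} + \frac{\pi}{4} \right)}}{216}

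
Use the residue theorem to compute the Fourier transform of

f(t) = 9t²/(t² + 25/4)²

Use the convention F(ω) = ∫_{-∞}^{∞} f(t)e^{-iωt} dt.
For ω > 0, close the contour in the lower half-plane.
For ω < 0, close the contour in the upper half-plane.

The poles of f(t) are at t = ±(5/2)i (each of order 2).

Let g(z) = f(z)e^{-iωz}; for large |z| the factor e^{-iωz} decays in the lower half-plane when ω > 0 and in the upper half-plane when ω < 0.

Case ω > 0 (lower half-plane, clockwise contour ⇒ F(ω) = -2πi·ΣRes):
  Res_{z = - \frac{5 i}{2}} g(z) = \frac{9 i \left(2 - 5 \omega\right) e^{- \frac{5 \omega}{2}}}{20} (pole of order 2)
  F(ω) = -2πi·ΣRes = \frac{9 \pi \left(2 - 5 \omega\right) e^{- \frac{5 \omega}{2}}}{10}

Case ω < 0 (upper half-plane, counterclockwise contour ⇒ F(ω) = +2πi·ΣRes):
  Res_{z = \frac{5 i}{2}} g(z) = \frac{9 i \left(- 5 \omega - 2\right) e^{\frac{5 \omega}{2}}}{20} (pole of order 2)
  F(ω) = 2πi·ΣRes = \frac{9 \pi \left(5 \omega + 2\right) e^{\frac{5 \omega}{2}}}{10}

Both cases combine into a single formula in |ω|:

F(ω) = \frac{9 \pi \left(2 - 5 \left|{\omega}\right|\right) e^{- \frac{5 \left|{\omega}\right|}{2}}}{10}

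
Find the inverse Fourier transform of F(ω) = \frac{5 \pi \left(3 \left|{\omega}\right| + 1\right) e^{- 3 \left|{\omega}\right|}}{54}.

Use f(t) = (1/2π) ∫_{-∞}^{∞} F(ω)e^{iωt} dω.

f(t) = \frac{5}{\left(t^{2} + 9\right)^{2}}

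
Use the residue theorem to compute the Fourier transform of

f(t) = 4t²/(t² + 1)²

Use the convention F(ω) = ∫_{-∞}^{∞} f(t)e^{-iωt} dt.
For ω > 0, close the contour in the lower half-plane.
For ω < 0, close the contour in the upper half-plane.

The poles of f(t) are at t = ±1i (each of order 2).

Let g(z) = f(z)e^{-iωz}; for large |z| the factor e^{-iωz} decays in the lower half-plane when ω > 0 and in the upper half-plane when ω < 0.

Case ω > 0 (lower half-plane, clockwise contour ⇒ F(ω) = -2πi·ΣRes):
  Res_{z = - i} g(z) = i \left(1 - \omega\right) e^{- \omega} (pole of order 2)
  F(ω) = -2πi·ΣRes = 2 \pi \left(1 - \omega\right) e^{- \omega}

Case ω < 0 (upper half-plane, counterclockwise contour ⇒ F(ω) = +2πi·ΣRes):
  Res_{z = i} g(z) = i \left(- \omega - 1\right) e^{\omega} (pole of order 2)
  F(ω) = 2πi·ΣRes = 2 \pi \left(\omega + 1\right) e^{\omega}

Both cases combine into a single formula in |ω|:

F(ω) = 2 \pi \left(1 - \left|{\omega}\right|\right) e^{- \left|{\omega}\right|}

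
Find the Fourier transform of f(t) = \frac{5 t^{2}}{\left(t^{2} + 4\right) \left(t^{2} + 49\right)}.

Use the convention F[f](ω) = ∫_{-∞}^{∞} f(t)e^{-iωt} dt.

F(ω) = \frac{\pi \left(7 - 2 e^{5 \left|{\omega}\right|}\right) e^{- 7 \left|{\omega}\right|}}{9}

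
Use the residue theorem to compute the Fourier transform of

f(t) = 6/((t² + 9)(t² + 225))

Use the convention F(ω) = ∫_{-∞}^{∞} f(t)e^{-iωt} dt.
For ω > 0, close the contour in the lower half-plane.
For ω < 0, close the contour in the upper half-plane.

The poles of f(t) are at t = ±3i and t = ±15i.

Let g(z) = f(z)e^{-iωz}; for large |z| the factor e^{-iωz} decays in the lower half-plane when ω > 0 and in the upper half-plane when ω < 0.

Case ω > 0 (lower half-plane, clockwise contour ⇒ F(ω) = -2πi·ΣRes):
  Res_{z = - 3 i} g(z) = \frac{i e^{- 3 \omega}}{216}
  Res_{z = - 15 i} g(z) = - \frac{i e^{- 15 \omega}}{1080}
  F(ω) = -2πi·ΣRes = \frac{\pi \left(5 e^{12 \omega} - 1\right) e^{- 15 \omega}}{540}

Case ω < 0 (upper half-plane, counterclockwise contour ⇒ F(ω) = +2πi·ΣRes):
  Res_{z = 3 i} g(z) = - \frac{i e^{3 \omega}}{216}
  Res_{z = 15 i} g(z) = \frac{i e^{15 \omega}}{1080}
  F(ω) = 2πi·ΣRes = \frac{\pi \left(5 - e^{12 \omega}\right) e^{3 \omega}}{540}

Both cases combine into a single formula in |ω|:

F(ω) = \frac{\pi \left(5 e^{12 \left|{\omega}\right|} - 1\right) e^{- 15 \left|{\omega}\right|}}{540}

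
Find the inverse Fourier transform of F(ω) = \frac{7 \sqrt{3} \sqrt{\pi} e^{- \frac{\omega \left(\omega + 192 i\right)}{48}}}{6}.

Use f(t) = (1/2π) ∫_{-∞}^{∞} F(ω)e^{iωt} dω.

f(t) = 7 e^{- 12 \left(t - 4\right)^{2}}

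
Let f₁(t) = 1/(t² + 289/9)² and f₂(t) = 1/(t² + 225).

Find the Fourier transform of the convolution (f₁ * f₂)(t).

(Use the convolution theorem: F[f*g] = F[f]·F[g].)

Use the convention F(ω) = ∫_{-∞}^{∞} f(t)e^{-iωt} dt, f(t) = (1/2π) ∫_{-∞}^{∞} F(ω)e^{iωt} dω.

F[f₁*f₂](ω) = \frac{3 \pi^{2} \left(17 \left|{\omega}\right| + 3\right) e^{- \frac{62 \left|{\omega}\right|}{3}}}{49130}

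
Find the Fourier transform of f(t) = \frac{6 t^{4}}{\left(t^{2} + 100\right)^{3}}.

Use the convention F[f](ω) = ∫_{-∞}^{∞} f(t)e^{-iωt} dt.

F(ω) = \frac{3 \pi \left(100 \omega^{2} - 50 \left|{\omega}\right| + 3\right) e^{- 10 \left|{\omega}\right|}}{40}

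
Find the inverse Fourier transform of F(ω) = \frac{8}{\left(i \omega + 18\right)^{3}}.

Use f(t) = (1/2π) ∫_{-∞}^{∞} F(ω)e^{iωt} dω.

f(t) = 4 t^{2} e^{- 18 t} u\left(t\right)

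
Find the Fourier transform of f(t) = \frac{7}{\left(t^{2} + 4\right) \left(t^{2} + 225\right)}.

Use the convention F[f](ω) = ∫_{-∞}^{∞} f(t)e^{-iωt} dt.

F(ω) = \frac{7 \pi \left(15 e^{13 \left|{\omega}\right|} - 2\right) e^{- 15 \left|{\omega}\right|}}{6630}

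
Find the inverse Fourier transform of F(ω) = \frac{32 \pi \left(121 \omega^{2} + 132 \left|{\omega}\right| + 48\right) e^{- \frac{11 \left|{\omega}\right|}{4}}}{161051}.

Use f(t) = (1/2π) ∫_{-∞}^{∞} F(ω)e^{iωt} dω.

f(t) = \frac{4}{\left(t^{2} + \frac{121}{16}\right)^{3}}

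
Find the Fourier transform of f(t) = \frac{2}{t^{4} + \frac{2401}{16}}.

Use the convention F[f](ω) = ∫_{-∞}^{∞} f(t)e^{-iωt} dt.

F(ω) = \frac{16 \pi e^{- \frac{7 \sqrt{2} \left|{\omega}\right|}{4}} \sin{\left(\frac{7 \sqrt{2} \left|{\omega}\right|}{4} + \frac{\pi}{4} \right)}}{343}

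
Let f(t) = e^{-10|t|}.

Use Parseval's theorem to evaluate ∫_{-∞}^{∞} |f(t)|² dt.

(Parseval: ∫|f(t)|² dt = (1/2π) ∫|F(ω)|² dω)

∫|f(t)|² dt = \frac{1}{10}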